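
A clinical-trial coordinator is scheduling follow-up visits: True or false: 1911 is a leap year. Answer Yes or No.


Year: 1911
Divisible by 4? 1911 / 4 = 477.75 -> No
Not divisible by 4, so NOT a leap year

No


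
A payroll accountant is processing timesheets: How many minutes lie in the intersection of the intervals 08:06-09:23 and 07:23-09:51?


Interval A: [486, 563] minutes from midnight
Interval B: [443, 591] minutes from midnight
Overlap start = max(486, 443) = 486
Overlap end = min(563, 591) = 563
Overlap = 563 - 486 = 77 minutes

77


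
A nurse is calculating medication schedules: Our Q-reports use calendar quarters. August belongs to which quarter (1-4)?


Month: August (month 8)
Q1: January-March (months 1-3)
Q2: April-June (months 4-6)
Q3: July-September (months 7-9)
Q4: October-December (months 10-12)
Month 8 falls in Q3

3


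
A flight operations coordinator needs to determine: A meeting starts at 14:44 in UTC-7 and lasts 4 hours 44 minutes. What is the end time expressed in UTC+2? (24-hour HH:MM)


Start: 14:44 in UTC-7
Step 1 - add duration:
  minutes: 44 + 44 = 88 (carry 1h)
  hours: 14 + 4 + 1 = 19
  end in UTC-7: 19:28
Step 2 - convert UTC-7 -> UTC+2:
  offset difference: 2 - (-7) = 9 hours
  19 + (9) = 28 -> mod 24 = 4
Result: 04:28 in UTC+2

04:28


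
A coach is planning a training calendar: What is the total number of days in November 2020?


Month: November
Year: 2020
November is a 30-day month
Total: 30 days

30


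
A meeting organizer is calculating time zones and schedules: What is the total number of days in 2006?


Year: 2006
Check leap year rules:
Divisible by 4? No
2006 is not a leap year
Days: 365

365


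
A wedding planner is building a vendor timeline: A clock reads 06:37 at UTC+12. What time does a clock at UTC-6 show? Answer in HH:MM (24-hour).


Local time: 06:37 at UTC+12 (offset 12h)
Target zone: UTC-6 (offset -6h)
Difference: -6 - (12) = -18 hours
Calculation: 6 + (-18) = -12
Wraparound: (-12) mod 24 = 12
Result: 12:37

12:37


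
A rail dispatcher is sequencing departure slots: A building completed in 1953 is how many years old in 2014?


Birth year: 1953
Current year: 2014
Age = current year - birth year
Age = 2014 - 1953 = 61

61


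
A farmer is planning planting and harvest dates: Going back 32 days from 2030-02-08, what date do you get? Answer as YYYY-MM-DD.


Start: 2030-02-08
Subtracting 32 days
Days already passed in February: 8
After going back through February: 24 more days to subtract
January 2030 has 31 days, need 24
Result: 2030-01-07

2030-01-07


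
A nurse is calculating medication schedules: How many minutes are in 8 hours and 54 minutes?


Hours: 8
Extra minutes: 54
Minutes per hour: 60
Hours to minutes: 8 x 60 = 480
Total: 480 + 54 = 534

534


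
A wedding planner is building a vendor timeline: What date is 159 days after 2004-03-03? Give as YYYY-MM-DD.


Start: 2004-03-03
Adding 159 days
Days remaining in March: 28
After March: 131 days still to add
April 2004: 30 days, 101 remaining
May 2004: 31 days, 70 remaining
June 2004: 30 days, 40 remaining
July 2004: 31 days, 9 remaining
Result: 2004-08-09

2004-08-09


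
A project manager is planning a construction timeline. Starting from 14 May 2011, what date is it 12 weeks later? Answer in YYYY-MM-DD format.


Start: 2011-05-14
Weeks to add: 12
Convert to days: 12 x 7 = 84 days
Add 84 days to 2011-05-14
Result: 2011-08-06

2011-08-06


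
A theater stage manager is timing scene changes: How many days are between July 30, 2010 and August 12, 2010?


Start date: 2010-07-30
End date: 2010-08-12
Jul 2010: +2 days
Aug 2010: +11 days
Total: 13 days

13


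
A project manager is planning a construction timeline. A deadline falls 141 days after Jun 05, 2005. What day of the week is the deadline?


Start: 2005-06-05 (Sunday)
Step 1 - find target date: add 141 days
  2005-06-05 + 141 days = 2005-10-24
Step 2 - day of week:
  141 mod 7 = 1
  Sunday + 1 days -> Monday
Result: Monday (2005-10-24)

Monday


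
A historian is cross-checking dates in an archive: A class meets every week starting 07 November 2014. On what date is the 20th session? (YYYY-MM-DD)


First occurrence: 2014-11-07 (occurrence 1)
Each occurrence is 7 days after the previous.
Occurrence 20 is 19 weeks after the first.
19 weeks = 133 days
2014-11-07 + 133 days = 2015-03-20

2015-03-20


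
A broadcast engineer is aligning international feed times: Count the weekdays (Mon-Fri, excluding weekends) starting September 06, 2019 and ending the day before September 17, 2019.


Start: 2019-09-06 (Friday)
End (exclusive): 2019-09-17 (Tuesday)
Total calendar days: 11
Full weeks: 11 // 7 = 1 -> 5 weekdays
Remaining 4 days starting on Friday:
  Fri(w), Sat(-), Sun(-), Mon(w) -> 2 weekdays
Total business days: 5 + 2 = 7

7


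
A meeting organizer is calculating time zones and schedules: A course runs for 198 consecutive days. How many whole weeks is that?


Total days: 198
Days per week: 7
Division: 198 / 7 = 28 remainder 2
Complete weeks: 28
Remaining days: 2

28


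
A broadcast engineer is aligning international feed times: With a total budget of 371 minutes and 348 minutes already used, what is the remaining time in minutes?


Total budget: 371 minutes
Time used: 348 minutes
Remaining: 371 - 348 = 23 minutes
Percent used: 93.8%
Percent remaining: 6.2%

23


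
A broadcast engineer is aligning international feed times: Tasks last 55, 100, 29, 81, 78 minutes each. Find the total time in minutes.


Durations: 55, 100, 29, 81, 78
Running sum: 55
+ 100 = 155
+ 29 = 184
+ 81 = 265
+ 78 = 343
Total duration: 343 minutes
That is 5 hours and 43 minutes

343


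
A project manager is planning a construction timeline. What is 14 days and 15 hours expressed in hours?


Days: 14
Extra hours: 15
Hours per day: 24
Days to hours: 14 x 24 = 336
Total: 336 + 15 = 351

351


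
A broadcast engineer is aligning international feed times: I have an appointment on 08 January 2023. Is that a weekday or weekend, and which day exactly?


Date: 2023-01-08
January 1, 2023 is a Sunday
Day of year: 8
Offset from Jan 1: 7 days
7 mod 7 = 0
Result: Sunday

Sunday


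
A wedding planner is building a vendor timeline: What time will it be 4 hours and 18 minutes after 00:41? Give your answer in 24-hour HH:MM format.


Start time: 00:41
Adding: 4 hours 18 minutes
Minutes: 41 + 18 = 59
Hours: 0 + 4 + 0 = 4
Result: 04:59

04:59


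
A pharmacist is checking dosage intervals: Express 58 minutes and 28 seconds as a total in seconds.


Minutes: 58
Seconds: 28
Convert minutes to seconds: 58 x 60 = 3480
Add remaining seconds: 3480 + 28 = 3508

3508


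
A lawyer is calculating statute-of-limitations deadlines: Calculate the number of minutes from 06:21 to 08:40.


Start time: 06:21 = 381 minutes from midnight
End time: 08:40 = 520 minutes from midnight
Difference: 520 - 381 = 139 minutes
That is 2 hours and 19 minutes

139


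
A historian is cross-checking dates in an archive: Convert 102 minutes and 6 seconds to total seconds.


Minutes: 102
Extra seconds: 6
Seconds per minute: 60
Minutes to seconds: 102 x 60 = 6120
Total: 6120 + 6 = 6126

6126


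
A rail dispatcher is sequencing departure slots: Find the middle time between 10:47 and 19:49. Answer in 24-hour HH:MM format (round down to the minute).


Start time: 10:47 = 647 minutes from midnight
End time: 19:49 = 1189 minutes from midnight
Sum: 647 + 1189 = 1836
Midpoint: 1836 / 2 = 918 minutes
Convert: 918 / 60 = 15 hours, 18 minutes
Result: 15:18

15:18


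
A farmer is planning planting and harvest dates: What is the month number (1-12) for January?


Calendar month order:
1. January <--
2. February
January is month number 1

1


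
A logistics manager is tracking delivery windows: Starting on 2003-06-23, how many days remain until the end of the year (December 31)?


Start: June 23, 2003
End: December 31, 2003
Days left in June: 7
July: 31
August: 31
September: 30
October: 31
... plus remaining months
Sum of remaining months: 184
Total: 7 + 184 = 191

191


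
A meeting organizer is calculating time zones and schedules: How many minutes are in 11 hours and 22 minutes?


Hours: 11
Minutes: 22
Convert hours to minutes: 11 x 60 = 660
Add remaining minutes: 660 + 22 = 682

682


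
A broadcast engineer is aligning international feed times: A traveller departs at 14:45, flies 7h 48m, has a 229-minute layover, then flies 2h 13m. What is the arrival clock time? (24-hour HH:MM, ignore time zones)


Depart: 14:45
Leg 1: +468 min -> 22:33
Layover: +229 min -> 02:22
Leg 2: +133 min -> 04:35
Total travel: 830 minutes = 13h 50m
Arrival: 04:35

04:35


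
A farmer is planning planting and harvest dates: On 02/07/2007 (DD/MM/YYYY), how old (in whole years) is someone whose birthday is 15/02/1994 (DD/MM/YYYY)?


Birth: 1994-02-15
Reference: 2007-07-02
Year difference: 2007 - 1994 = 13
Has birthday (02-15) occurred by 07-02? Yes
Age in full years: 13

13


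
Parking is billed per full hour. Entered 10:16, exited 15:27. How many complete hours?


Start: 10:16
End: 15:27
Hour difference: 15 - 10 = 5 hours
Minute difference: 27 - 16 = 11 minutes
Total minutes: 311
Complete hours: 311 / 60 = 5 (remainder 11)

5


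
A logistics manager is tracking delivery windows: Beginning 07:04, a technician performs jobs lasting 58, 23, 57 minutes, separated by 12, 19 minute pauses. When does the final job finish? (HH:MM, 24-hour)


Start: 07:04 = 424 min from midnight
  after task 1 (58 min): 08:02
  after break (12 min): 08:14
  after task 2 (23 min): 08:37
  after break (19 min): 08:56
  after task 3 (57 min): 09:53
Total elapsed: 169 minutes
End time: 09:53

09:53


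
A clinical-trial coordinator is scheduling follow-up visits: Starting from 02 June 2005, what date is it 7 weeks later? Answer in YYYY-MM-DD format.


Start: 2005-06-02
Weeks to add: 7
Convert to days: 7 x 7 = 49 days
Add 49 days to 2005-06-02
Result: 2005-07-21

2005-07-21


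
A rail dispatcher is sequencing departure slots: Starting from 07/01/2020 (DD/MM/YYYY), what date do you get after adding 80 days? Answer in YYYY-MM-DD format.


Start: 2020-01-07
Adding 80 days
Days remaining in January: 24
After January: 56 days still to add
February 2020: 29 days, 27 remaining
March 2020 has 31 days, need 27
Result: 2020-03-27

2020-03-27


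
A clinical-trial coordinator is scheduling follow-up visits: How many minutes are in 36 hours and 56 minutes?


Hours: 36
Minutes: 56
Convert hours to minutes: 36 x 60 = 2160
Add remaining minutes: 2160 + 56 = 2216

2216


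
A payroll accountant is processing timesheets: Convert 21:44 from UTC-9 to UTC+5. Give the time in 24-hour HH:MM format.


Local time: 21:44 at UTC-9 (offset -9h)
Target zone: UTC+5 (offset 5h)
Difference: 5 - (-9) = 14 hours
Calculation: 21 + (14) = 35
Wraparound: (35) mod 24 = 11
Result: 11:44

11:44


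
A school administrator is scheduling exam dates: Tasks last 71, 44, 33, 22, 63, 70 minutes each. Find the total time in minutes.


Durations: 71, 44, 33, 22, 63, 70
Running sum: 71
+ 44 = 115
+ 33 = 148
+ 22 = 170
+ 63 = 233
+ 70 = 303
Total duration: 303 minutes
That is 5 hours and 3 minutes

303


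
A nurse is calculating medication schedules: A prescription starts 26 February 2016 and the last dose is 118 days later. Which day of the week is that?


Start: 2016-02-26 (Friday)
Step 1 - find target date: add 118 days
  2016-02-26 + 118 days = 2016-06-23
Step 2 - day of week:
  118 mod 7 = 6
  Friday + 6 days -> Thursday
Result: Thursday (2016-06-23)

Thursday


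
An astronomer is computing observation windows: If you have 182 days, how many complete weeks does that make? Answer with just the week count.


Total days: 182
Days per week: 7
Division: 182 / 7 = 26 remainder 0
Complete weeks: 26
Remaining days: 0

26


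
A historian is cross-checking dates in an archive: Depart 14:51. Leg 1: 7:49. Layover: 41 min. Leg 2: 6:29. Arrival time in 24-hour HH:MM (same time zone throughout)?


Depart: 14:51
Leg 1: +469 min -> 22:40
Layover: +41 min -> 23:21
Leg 2: +389 min -> 05:50
Total travel: 899 minutes = 14h 59m
Arrival: 05:50

05:50


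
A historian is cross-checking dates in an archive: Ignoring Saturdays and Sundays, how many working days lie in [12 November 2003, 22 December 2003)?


Start: 2003-11-12 (Wednesday)
End (exclusive): 2003-12-22 (Monday)
Total calendar days: 40
Full weeks: 40 // 7 = 5 -> 25 weekdays
Remaining 5 days starting on Wednesday:
  Wed(w), Thu(w), Fri(w), Sat(-), Sun(-) -> 3 weekdays
Total business days: 25 + 3 = 28

28


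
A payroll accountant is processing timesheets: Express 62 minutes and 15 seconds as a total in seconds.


Minutes: 62
Seconds: 15
Convert minutes to seconds: 62 x 60 = 3720
Add remaining seconds: 3720 + 15 = 3735

3735


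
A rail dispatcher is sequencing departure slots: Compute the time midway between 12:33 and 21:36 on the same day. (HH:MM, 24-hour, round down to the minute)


Start time: 12:33 = 753 minutes from midnight
End time: 21:36 = 1296 minutes from midnight
Sum: 753 + 1296 = 2049
Midpoint: 2049 / 2 = 1024 minutes
Convert: 1024 / 60 = 17 hours, 4 minutes
Result: 17:04

17:04


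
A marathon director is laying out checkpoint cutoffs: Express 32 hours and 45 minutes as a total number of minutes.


Hours: 32
Extra minutes: 45
Minutes per hour: 60
Hours to minutes: 32 x 60 = 1920
Total: 1920 + 45 = 1965

1965


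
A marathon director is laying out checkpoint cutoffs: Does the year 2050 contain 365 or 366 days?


Year: 2050
Check leap year rules:
Divisible by 4? No
2050 is not a leap year
Days: 365

365


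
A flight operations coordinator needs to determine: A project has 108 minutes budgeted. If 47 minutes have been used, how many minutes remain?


Total budget: 108 minutes
Time used: 47 minutes
Remaining: 108 - 47 = 61 minutes
Percent used: 43.5%
Percent remaining: 56.5%

61


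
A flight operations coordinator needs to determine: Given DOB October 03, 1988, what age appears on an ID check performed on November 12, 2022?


Birth: 1988-10-03
Reference: 2022-11-12
Year difference: 2022 - 1988 = 34
Has birthday (10-03) occurred by 11-12? Yes
Age in full years: 34

34


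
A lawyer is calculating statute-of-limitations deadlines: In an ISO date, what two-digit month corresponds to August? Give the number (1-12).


Calendar month order:
7. July
8. August <--
9. September
August is month number 8

8


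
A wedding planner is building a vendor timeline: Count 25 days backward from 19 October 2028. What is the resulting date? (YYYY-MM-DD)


Start: 2028-10-19
Subtracting 25 days
Days already passed in October: 19
After going back through October: 6 more days to subtract
September 2028 has 30 days, need 6
Result: 2028-09-24

2028-09-24


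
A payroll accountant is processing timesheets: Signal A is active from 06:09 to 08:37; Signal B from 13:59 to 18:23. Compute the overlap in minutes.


Interval A: [369, 517] minutes from midnight
Interval B: [839, 1103] minutes from midnight
Overlap start = max(369, 839) = 839
Overlap end = min(517, 1103) = 517
End <= start, so the intervals do not overlap: 0 minutes

0


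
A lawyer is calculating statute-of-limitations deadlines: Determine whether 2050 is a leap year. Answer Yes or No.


Year: 2050
Divisible by 4? 2050 / 4 = 512.5 -> No
Not divisible by 4, so NOT a leap year

No


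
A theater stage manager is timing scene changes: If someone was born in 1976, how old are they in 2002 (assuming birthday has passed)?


Birth year: 1976
Current year: 2002
Age = current year - birth year
Age = 2002 - 1976 = 26

26


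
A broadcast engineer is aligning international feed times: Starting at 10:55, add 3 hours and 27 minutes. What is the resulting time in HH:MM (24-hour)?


Start time: 10:55
Adding: 3 hours 27 minutes
Minutes: 55 + 27 = 82
Minute overflow: 82 >= 60, so carry 1 hour, minutes = 22
Hours: 10 + 3 + 1 = 14
Result: 14:22

14:22


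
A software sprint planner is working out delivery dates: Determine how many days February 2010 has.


Month: February
Year: 2010
2010 is not a leap year
February has 28 days
Total: 28 days

28


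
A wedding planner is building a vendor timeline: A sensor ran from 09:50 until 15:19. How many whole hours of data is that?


Start: 09:50
End: 15:19
Hour difference: 15 - 9 = 6 hours
Minute difference: 19 - 50 = -31 minutes
Total minutes: 329
Complete hours: 329 / 60 = 5 (remainder 29)

5


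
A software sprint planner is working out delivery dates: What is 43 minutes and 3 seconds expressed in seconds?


Minutes: 43
Extra seconds: 3
Seconds per minute: 60
Minutes to seconds: 43 x 60 = 2580
Total: 2580 + 3 = 2583

2583


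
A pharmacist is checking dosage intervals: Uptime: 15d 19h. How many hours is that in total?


Days: 15
Extra hours: 19
Hours per day: 24
Days to hours: 15 x 24 = 360
Total: 360 + 19 = 379

379


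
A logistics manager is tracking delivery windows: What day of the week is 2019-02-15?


Date: 2019-02-15
January 1, 2019 is a Tuesday
Day of year: 46
Offset from Jan 1: 45 days
45 mod 7 = 3
Result: Friday

Friday


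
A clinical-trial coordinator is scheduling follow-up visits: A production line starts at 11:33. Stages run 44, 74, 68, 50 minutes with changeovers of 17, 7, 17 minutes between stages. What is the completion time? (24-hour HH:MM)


Start: 11:33 = 693 min from midnight
  after task 1 (44 min): 12:17
  after break (17 min): 12:34
  after task 2 (74 min): 13:48
  after break (7 min): 13:55
  after task 3 (68 min): 15:03
  after break (17 min): 15:20
  after task 4 (50 min): 16:10
Total elapsed: 277 minutes
End time: 16:10

16:10


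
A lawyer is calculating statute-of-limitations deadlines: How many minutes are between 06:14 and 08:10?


Start time: 06:14 = 374 minutes from midnight
End time: 08:10 = 490 minutes from midnight
Difference: 490 - 374 = 116 minutes
That is 1 hours and 56 minutes

116


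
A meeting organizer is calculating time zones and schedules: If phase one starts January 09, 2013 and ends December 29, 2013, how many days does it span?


Start date: 2013-01-09
End date: 2013-12-29
Jan 2013: +23 days
Feb 2013: +28 days
Mar 2013: +31 days
... (9 more months)
Total: 354 days

354


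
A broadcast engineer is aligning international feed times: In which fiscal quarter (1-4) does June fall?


Month: June (month 6)
Q1: January-March (months 1-3)
Q2: April-June (months 4-6)
Q3: July-September (months 7-9)
Q4: October-December (months 10-12)
Month 6 falls in Q2

2


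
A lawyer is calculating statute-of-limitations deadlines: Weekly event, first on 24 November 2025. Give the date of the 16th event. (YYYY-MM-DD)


First occurrence: 2025-11-24 (occurrence 1)
Each occurrence is 7 days after the previous.
Occurrence 16 is 15 weeks after the first.
15 weeks = 105 days
2025-11-24 + 105 days = 2026-03-09

2026-03-09


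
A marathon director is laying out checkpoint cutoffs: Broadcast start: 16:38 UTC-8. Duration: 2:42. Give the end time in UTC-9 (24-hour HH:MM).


Start: 16:38 in UTC-8
Step 1 - add duration:
  minutes: 38 + 42 = 80 (carry 1h)
  hours: 16 + 2 + 1 = 19
  end in UTC-8: 19:20
Step 2 - convert UTC-8 -> UTC-9:
  offset difference: -9 - (-8) = -1 hours
  19 + (-1) = 18 -> mod 24 = 18
Result: 18:20 in UTC-9

18:20


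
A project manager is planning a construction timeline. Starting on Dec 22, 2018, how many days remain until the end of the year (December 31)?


Start: December 22, 2018
End: December 31, 2018
Days left in December: 9
Total: 9 days

9


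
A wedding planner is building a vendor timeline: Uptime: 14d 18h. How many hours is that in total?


Days: 14
Extra hours: 18
Hours per day: 24
Days to hours: 14 x 24 = 336
Total: 336 + 18 = 354

354


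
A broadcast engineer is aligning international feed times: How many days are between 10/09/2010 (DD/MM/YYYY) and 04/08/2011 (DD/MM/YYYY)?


Start date: 2010-09-10
End date: 2011-08-04
Sep 2010: +21 days
Oct 2010: +31 days
Nov 2010: +30 days
... (9 more months)
Total: 328 days

328


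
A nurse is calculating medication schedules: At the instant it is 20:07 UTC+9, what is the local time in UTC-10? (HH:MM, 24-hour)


Local time: 20:07 at UTC+9 (offset 9h)
Target zone: UTC-10 (offset -10h)
Difference: -10 - (9) = -19 hours
Calculation: 20 + (-19) = 1
Result: 01:07

01:07


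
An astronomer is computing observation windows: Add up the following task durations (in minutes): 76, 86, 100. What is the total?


Durations: 76, 86, 100
Running sum: 76
+ 86 = 162
+ 100 = 262
Total duration: 262 minutes
That is 4 hours and 22 minutes

262


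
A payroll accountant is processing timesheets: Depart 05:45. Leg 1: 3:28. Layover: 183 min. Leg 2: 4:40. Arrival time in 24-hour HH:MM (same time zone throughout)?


Depart: 05:45
Leg 1: +208 min -> 09:13
Layover: +183 min -> 12:16
Leg 2: +280 min -> 16:56
Total travel: 671 minutes = 11h 11m
Arrival: 16:56

16:56


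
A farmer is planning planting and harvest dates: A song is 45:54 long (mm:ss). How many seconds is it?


Minutes: 45
Extra seconds: 54
Seconds per minute: 60
Minutes to seconds: 45 x 60 = 2700
Total: 2700 + 54 = 2754

2754


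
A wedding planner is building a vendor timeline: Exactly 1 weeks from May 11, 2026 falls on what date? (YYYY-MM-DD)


Start: 2026-05-11
Weeks to add: 1
Convert to days: 1 x 7 = 7 days
Add 7 days to 2026-05-11
Result: 2026-05-18

2026-05-18


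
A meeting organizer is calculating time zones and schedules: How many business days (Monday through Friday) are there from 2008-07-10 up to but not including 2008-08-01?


Start: 2008-07-10 (Thursday)
End (exclusive): 2008-08-01 (Friday)
Total calendar days: 22
Full weeks: 22 // 7 = 3 -> 15 weekdays
Remaining 1 days starting on Thursday:
  Thu(w) -> 1 weekdays
Total business days: 15 + 1 = 16

16


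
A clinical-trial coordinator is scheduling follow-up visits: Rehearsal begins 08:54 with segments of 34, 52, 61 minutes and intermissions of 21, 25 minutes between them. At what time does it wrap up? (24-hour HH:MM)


Start: 08:54 = 534 min from midnight
  after task 1 (34 min): 09:28
  after break (21 min): 09:49
  after task 2 (52 min): 10:41
  after break (25 min): 11:06
  after task 3 (61 min): 12:07
Total elapsed: 193 minutes
End time: 12:07

12:07


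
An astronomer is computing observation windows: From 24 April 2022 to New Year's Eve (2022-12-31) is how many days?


Start: April 24, 2022
End: December 31, 2022
Days left in April: 6
May: 31
June: 30
July: 31
August: 31
... plus remaining months
Sum of remaining months: 245
Total: 6 + 245 = 251

251


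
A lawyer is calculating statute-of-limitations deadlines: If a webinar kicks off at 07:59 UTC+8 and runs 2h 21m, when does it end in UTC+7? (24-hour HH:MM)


Start: 07:59 in UTC+8
Step 1 - add duration:
  minutes: 59 + 21 = 80 (carry 1h)
  hours: 7 + 2 + 1 = 10
  end in UTC+8: 10:20
Step 2 - convert UTC+8 -> UTC+7:
  offset difference: 7 - (8) = -1 hours
  10 + (-1) = 9 -> mod 24 = 9
Result: 09:20 in UTC+7

09:20


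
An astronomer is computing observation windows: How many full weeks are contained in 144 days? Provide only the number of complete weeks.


Total days: 144
Days per week: 7
Division: 144 / 7 = 20 remainder 4
Complete weeks: 20
Remaining days: 4

20


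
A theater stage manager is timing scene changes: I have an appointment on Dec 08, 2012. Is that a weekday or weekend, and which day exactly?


Date: 2012-12-08
January 1, 2012 is a Sunday
Day of year: 343
Offset from Jan 1: 342 days
342 mod 7 = 6
Result: Saturday

Saturday


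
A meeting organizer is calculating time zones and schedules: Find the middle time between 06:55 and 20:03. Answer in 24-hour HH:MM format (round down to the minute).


Start time: 06:55 = 415 minutes from midnight
End time: 20:03 = 1203 minutes from midnight
Sum: 415 + 1203 = 1618
Midpoint: 1618 / 2 = 809 minutes
Convert: 809 / 60 = 13 hours, 29 minutes
Result: 13:29

13:29


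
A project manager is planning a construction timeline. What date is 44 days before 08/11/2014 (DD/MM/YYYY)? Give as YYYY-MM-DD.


Start: 2014-11-08
Subtracting 44 days
Days already passed in November: 8
After going back through November: 36 more days to subtract
October 2014: 31 days, 5 remaining
September 2014 has 30 days, need 5
Result: 2014-09-25

2014-09-25


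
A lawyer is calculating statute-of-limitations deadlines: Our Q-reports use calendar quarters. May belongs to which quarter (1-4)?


Month: May (month 5)
Q1: January-March (months 1-3)
Q2: April-June (months 4-6)
Q3: July-September (months 7-9)
Q4: October-December (months 10-12)
Month 5 falls in Q2

2


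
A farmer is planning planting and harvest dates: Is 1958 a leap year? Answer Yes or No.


Year: 1958
Divisible by 4? 1958 / 4 = 489.5 -> No
Not divisible by 4, so NOT a leap year

No


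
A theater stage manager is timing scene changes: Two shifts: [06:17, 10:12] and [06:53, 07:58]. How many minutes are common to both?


Interval A: [377, 612] minutes from midnight
Interval B: [413, 478] minutes from midnight
Overlap start = max(377, 413) = 413
Overlap end = min(612, 478) = 478
Overlap = 478 - 413 = 65 minutes

65


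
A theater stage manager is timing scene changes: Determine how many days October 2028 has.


Month: October
Year: 2028
October is a 31-day month
Total: 31 days

31


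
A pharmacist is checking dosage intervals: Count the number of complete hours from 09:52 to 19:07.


Start: 09:52
End: 19:07
Hour difference: 19 - 9 = 10 hours
Minute difference: 7 - 52 = -45 minutes
Total minutes: 555
Complete hours: 555 / 60 = 9 (remainder 15)

9


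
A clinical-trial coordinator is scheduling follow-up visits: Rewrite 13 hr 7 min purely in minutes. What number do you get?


Hours: 13
Extra minutes: 7
Minutes per hour: 60
Hours to minutes: 13 x 60 = 780
Total: 780 + 7 = 787

787


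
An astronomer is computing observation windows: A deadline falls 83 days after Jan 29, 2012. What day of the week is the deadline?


Start: 2012-01-29 (Sunday)
Step 1 - find target date: add 83 days
  2012-01-29 + 83 days = 2012-04-21
Step 2 - day of week:
  83 mod 7 = 6
  Sunday + 6 days -> Saturday
Result: Saturday (2012-04-21)

Saturday


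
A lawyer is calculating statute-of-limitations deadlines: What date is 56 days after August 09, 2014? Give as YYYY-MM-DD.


Start: 2014-08-09
Adding 56 days
Days remaining in August: 22
After August: 34 days still to add
September 2014: 30 days, 4 remaining
October 2014 has 31 days, need 4
Result: 2014-10-04

2014-10-04


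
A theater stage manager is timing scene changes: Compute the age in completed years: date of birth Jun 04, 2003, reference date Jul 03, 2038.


Birth: 2003-06-04
Reference: 2038-07-03
Year difference: 2038 - 2003 = 35
Has birthday (06-04) occurred by 07-03? Yes
Age in full years: 35

35


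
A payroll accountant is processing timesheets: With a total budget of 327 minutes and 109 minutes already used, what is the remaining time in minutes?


Total budget: 327 minutes
Time used: 109 minutes
Remaining: 327 - 109 = 218 minutes
Percent used: 33.3%
Percent remaining: 66.7%

218


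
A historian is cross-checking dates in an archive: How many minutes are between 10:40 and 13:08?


Start time: 10:40 = 640 minutes from midnight
End time: 13:08 = 788 minutes from midnight
Difference: 788 - 640 = 148 minutes
That is 2 hours and 28 minutes

148


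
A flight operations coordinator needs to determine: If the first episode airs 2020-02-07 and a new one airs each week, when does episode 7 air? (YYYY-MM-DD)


First occurrence: 2020-02-07 (occurrence 1)
Each occurrence is 7 days after the previous.
Occurrence 7 is 6 weeks after the first.
6 weeks = 42 days
2020-02-07 + 42 days = 2020-03-20

2020-03-20


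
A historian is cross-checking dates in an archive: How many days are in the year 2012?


Year: 2012
Check leap year rules:
Divisible by 4? Yes
Divisible by 100? No
2012 is a leap year
Days: 366

366


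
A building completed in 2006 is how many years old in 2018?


Birth year: 2006
Current year: 2018
Age = current year - birth year
Age = 2018 - 2006 = 12

12


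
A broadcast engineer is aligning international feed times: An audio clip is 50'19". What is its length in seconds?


Minutes: 50
Seconds: 19
Convert minutes to seconds: 50 x 60 = 3000
Add remaining seconds: 3000 + 19 = 3019

3019


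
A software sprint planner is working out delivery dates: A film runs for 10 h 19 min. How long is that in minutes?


Hours: 10
Minutes: 19
Convert hours to minutes: 10 x 60 = 600
Add remaining minutes: 600 + 19 = 619

619


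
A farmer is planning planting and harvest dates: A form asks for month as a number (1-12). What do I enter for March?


Calendar month order:
2. February
3. March <--
4. April
March is month number 3

3


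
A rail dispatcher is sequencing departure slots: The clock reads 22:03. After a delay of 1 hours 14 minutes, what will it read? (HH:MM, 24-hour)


Start time: 22:03
Adding: 1 hours 14 minutes
Minutes: 3 + 14 = 17
Hours: 22 + 1 + 0 = 23
Result: 23:17

23:17


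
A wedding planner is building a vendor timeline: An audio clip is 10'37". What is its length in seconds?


Minutes: 10
Seconds: 37
Convert minutes to seconds: 10 x 60 = 600
Add remaining seconds: 600 + 37 = 637

637


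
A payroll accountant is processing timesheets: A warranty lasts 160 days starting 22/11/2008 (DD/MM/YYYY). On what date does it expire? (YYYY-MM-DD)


Start: 2008-11-22
Adding 160 days
Days remaining in November: 8
After November: 152 days still to add
December 2008: 31 days, 121 remaining
January 2009: 31 days, 90 remaining
February 2009: 28 days, 62 remaining
March 2009: 31 days, 31 remaining
Result: 2009-05-01

2009-05-01


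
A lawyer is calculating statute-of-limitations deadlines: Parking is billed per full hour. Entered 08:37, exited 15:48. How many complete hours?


Start: 08:37
End: 15:48
Hour difference: 15 - 8 = 7 hours
Minute difference: 48 - 37 = 11 minutes
Total minutes: 431
Complete hours: 431 / 60 = 7 (remainder 11)

7


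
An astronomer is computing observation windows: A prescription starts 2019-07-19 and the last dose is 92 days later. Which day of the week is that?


Start: 2019-07-19 (Friday)
Step 1 - find target date: add 92 days
  2019-07-19 + 92 days = 2019-10-19
Step 2 - day of week:
  92 mod 7 = 1
  Friday + 1 days -> Saturday
Result: Saturday (2019-10-19)

Saturday


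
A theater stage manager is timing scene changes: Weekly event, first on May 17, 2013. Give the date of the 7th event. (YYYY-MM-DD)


First occurrence: 2013-05-17 (occurrence 1)
Each occurrence is 7 days after the previous.
Occurrence 7 is 6 weeks after the first.
6 weeks = 42 days
2013-05-17 + 42 days = 2013-06-28

2013-06-28


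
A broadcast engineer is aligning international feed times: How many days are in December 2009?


Month: December
Year: 2009
December is a 31-day month
Total: 31 days

31


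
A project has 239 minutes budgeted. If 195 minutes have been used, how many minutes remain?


Total budget: 239 minutes
Time used: 195 minutes
Remaining: 239 - 195 = 44 minutes
Percent used: 81.6%
Percent remaining: 18.4%

44


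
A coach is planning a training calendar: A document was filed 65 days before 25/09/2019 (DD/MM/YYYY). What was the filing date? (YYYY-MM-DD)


Start: 2019-09-25
Subtracting 65 days
Days already passed in September: 25
After going back through September: 40 more days to subtract
August 2019: 31 days, 9 remaining
July 2019 has 31 days, need 9
Result: 2019-07-22

2019-07-22


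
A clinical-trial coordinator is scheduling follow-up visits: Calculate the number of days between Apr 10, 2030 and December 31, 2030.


Start: April 10, 2030
End: December 31, 2030
Days left in April: 20
May: 31
June: 30
July: 31
August: 31
... plus remaining months
Sum of remaining months: 245
Total: 20 + 245 = 265

265


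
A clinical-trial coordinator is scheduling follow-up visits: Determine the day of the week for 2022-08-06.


Date: 2022-08-06
January 1, 2022 is a Saturday
Day of year: 218
Offset from Jan 1: 217 days
217 mod 7 = 0
Result: Saturday

Saturday


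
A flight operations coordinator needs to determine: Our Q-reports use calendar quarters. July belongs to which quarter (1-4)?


Month: July (month 7)
Q1: January-March (months 1-3)
Q2: April-June (months 4-6)
Q3: July-September (months 7-9)
Q4: October-December (months 10-12)
Month 7 falls in Q3

3


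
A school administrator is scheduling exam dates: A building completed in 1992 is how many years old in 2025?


Birth year: 1992
Current year: 2025
Age = current year - birth year
Age = 2025 - 1992 = 33

33


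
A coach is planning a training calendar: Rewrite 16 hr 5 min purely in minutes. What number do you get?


Hours: 16
Extra minutes: 5
Minutes per hour: 60
Hours to minutes: 16 x 60 = 960
Total: 960 + 5 = 965

965


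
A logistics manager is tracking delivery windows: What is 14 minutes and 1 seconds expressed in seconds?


Minutes: 14
Extra seconds: 1
Seconds per minute: 60
Minutes to seconds: 14 x 60 = 840
Total: 840 + 1 = 841

841


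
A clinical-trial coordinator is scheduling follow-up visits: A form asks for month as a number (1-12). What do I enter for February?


Calendar month order:
1. January
2. February <--
3. March
February is month number 2

2


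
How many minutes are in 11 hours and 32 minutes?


Hours: 11
Minutes: 32
Convert hours to minutes: 11 x 60 = 660
Add remaining minutes: 660 + 32 = 692

692


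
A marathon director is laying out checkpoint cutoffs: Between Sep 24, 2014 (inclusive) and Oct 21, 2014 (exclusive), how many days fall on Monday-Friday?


Start: 2014-09-24 (Wednesday)
End (exclusive): 2014-10-21 (Tuesday)
Total calendar days: 27
Full weeks: 27 // 7 = 3 -> 15 weekdays
Remaining 6 days starting on Wednesday:
  Wed(w), Thu(w), Fri(w), Sat(-), Sun(-), Mon(w) -> 4 weekdays
Total business days: 15 + 4 = 19

19


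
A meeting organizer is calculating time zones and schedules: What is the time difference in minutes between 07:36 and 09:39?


Start time: 07:36 = 456 minutes from midnight
End time: 09:39 = 579 minutes from midnight
Difference: 579 - 456 = 123 minutes
That is 2 hours and 3 minutes

123


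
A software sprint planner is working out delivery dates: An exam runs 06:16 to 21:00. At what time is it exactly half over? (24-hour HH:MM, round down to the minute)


Start time: 06:16 = 376 minutes from midnight
End time: 21:00 = 1260 minutes from midnight
Sum: 376 + 1260 = 1636
Midpoint: 1636 / 2 = 818 minutes
Convert: 818 / 60 = 13 hours, 38 minutes
Result: 13:38

13:38


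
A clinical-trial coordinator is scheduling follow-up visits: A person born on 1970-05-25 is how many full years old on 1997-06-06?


Birth: 1970-05-25
Reference: 1997-06-06
Year difference: 1997 - 1970 = 27
Has birthday (05-25) occurred by 06-06? Yes
Age in full years: 27

27


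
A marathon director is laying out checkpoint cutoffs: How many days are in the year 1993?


Year: 1993
Check leap year rules:
Divisible by 4? No
1993 is not a leap year
Days: 365

365


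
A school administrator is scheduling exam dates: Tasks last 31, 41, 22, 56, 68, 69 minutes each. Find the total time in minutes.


Durations: 31, 41, 22, 56, 68, 69
Running sum: 31
+ 41 = 72
+ 22 = 94
+ 56 = 150
+ 68 = 218
+ 69 = 287
Total duration: 287 minutes
That is 4 hours and 47 minutes

287


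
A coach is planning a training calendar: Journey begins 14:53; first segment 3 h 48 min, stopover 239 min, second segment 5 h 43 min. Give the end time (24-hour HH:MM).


Depart: 14:53
Leg 1: +228 min -> 18:41
Layover: +239 min -> 22:40
Leg 2: +343 min -> 04:23
Total travel: 810 minutes = 13h 30m
Arrival: 04:23

04:23


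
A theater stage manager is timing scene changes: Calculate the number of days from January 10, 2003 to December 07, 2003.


Start date: 2003-01-10
End date: 2003-12-07
Jan 2003: +22 days
Feb 2003: +28 days
Mar 2003: +31 days
... (9 more months)
Total: 331 days

331


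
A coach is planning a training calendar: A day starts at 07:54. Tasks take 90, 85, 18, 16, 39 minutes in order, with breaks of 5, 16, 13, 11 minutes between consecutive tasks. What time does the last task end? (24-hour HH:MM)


Start: 07:54 = 474 min from midnight
  after task 1 (90 min): 09:24
  after break (5 min): 09:29
  after task 2 (85 min): 10:54
  after break (16 min): 11:10
  after task 3 (18 min): 11:28
  after break (13 min): 11:41
  after task 4 (16 min): 11:57
  after break (11 min): 12:08
  after task 5 (39 min): 12:47
Total elapsed: 293 minutes
End time: 12:47

12:47


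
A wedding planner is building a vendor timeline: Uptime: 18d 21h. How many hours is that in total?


Days: 18
Extra hours: 21
Hours per day: 24
Days to hours: 18 x 24 = 432
Total: 432 + 21 = 453

453


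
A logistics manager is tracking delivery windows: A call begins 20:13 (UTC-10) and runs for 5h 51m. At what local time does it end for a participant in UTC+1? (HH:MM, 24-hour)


Start: 20:13 in UTC-10
Step 1 - add duration:
  minutes: 13 + 51 = 64 (carry 1h)
  hours: 20 + 5 + 1 = 26
  end in UTC-10: 02:04
Step 2 - convert UTC-10 -> UTC+1:
  offset difference: 1 - (-10) = 11 hours
  2 + (11) = 13 -> mod 24 = 13
Result: 13:04 in UTC+1

13:04


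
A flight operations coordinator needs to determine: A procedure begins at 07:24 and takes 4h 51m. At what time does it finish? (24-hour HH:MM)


Start time: 07:24
Adding: 4 hours 51 minutes
Minutes: 24 + 51 = 75
Minute overflow: 75 >= 60, so carry 1 hour, minutes = 15
Hours: 7 + 4 + 1 = 12
Result: 12:15

12:15


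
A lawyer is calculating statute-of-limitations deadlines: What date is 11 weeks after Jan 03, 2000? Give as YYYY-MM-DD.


Start: 2000-01-03
Weeks to add: 11
Convert to days: 11 x 7 = 77 days
Add 77 days to 2000-01-03
Result: 2000-03-20

2000-03-20


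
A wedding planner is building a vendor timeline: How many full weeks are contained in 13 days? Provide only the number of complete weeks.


Total days: 13
Days per week: 7
Division: 13 / 7 = 1 remainder 6
Complete weeks: 1
Remaining days: 6

1


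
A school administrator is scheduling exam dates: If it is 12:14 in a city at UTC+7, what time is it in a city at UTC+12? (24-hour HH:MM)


Local time: 12:14 at UTC+7 (offset 7h)
Target zone: UTC+12 (offset 12h)
Difference: 12 - (7) = 5 hours
Calculation: 12 + (5) = 17
Result: 17:14

17:14


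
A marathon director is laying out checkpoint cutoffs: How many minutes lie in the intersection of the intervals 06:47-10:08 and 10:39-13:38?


Interval A: [407, 608] minutes from midnight
Interval B: [639, 818] minutes from midnight
Overlap start = max(407, 639) = 639
Overlap end = min(608, 818) = 608
End <= start, so the intervals do not overlap: 0 minutes

0


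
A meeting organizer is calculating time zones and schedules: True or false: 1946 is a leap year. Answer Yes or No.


Year: 1946
Divisible by 4? 1946 / 4 = 486.5 -> No
Not divisible by 4, so NOT a leap year

No


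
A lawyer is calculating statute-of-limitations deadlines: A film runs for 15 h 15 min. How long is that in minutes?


Hours: 15
Minutes: 15
Convert hours to minutes: 15 x 60 = 900
Add remaining minutes: 900 + 15 = 915

915


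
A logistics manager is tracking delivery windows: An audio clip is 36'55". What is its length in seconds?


Minutes: 36
Seconds: 55
Convert minutes to seconds: 36 x 60 = 2160
Add remaining seconds: 2160 + 55 = 2215

2215


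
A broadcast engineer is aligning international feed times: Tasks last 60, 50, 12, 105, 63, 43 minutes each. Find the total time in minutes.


Durations: 60, 50, 12, 105, 63, 43
Running sum: 60
+ 50 = 110
+ 12 = 122
+ 105 = 227
+ 63 = 290
+ 43 = 333
Total duration: 333 minutes
That is 5 hours and 33 minutes

333
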